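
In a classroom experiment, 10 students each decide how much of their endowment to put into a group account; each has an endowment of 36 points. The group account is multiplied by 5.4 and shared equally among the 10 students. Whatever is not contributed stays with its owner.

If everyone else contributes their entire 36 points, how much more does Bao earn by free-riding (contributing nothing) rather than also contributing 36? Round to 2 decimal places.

Switching from a contribution of 36 to 0 lets Bao keep an extra 36 points, but lowers the group account by 36, which costs Bao their own share of that drop: 5.4/10 × 36 = 19.44.
Net gain = 36 − 19.44 = 16.56. The private return per contributed unit (0.5400) is below 1, so free-riding is indeed the best response regardless of what the others do.

16.56 points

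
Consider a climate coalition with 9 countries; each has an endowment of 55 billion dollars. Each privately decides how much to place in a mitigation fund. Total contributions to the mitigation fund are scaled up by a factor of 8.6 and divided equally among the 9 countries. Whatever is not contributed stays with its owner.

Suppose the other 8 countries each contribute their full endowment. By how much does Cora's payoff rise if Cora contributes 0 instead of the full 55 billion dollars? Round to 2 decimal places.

2.44 billion dollars

Switching from a contribution of 55 to 0 lets Cora keep an extra 55 billion dollars, but lowers the mitigation fund by 55, which costs Cora their own share of that drop: 8.6/9 × 55 = 52.56.
Net gain = 55 − 52.56 = 2.44. The private return per contributed unit (0.9556) is below 1, so free-riding is indeed the best response regardless of what the others do.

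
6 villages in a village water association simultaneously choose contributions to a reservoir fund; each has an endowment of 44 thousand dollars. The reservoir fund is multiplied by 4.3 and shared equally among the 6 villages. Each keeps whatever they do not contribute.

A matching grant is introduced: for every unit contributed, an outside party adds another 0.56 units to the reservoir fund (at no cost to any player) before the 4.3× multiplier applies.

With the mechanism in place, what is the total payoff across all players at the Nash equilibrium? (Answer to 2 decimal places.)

1770.91 thousand dollars

The effective private return per unit is now 4.3 × 1.56 / 6 = 1.1180 > 1, so every player's dominant strategy flips to full contribution.
At the Nash equilibrium everyone contributes 44. Group total payoff = 4.3 × 1.56 × 264 = 1770.91.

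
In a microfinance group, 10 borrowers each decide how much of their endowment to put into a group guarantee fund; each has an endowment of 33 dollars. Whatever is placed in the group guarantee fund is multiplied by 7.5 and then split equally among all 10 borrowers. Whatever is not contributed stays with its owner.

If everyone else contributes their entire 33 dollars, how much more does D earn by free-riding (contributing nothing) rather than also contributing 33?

8.25 dollars

Switching from a contribution of 33 to 0 lets D keep an extra 33 dollars, but lowers the group guarantee fund by 33, which costs D their own share of that drop: 7.5/10 × 33 = 24.75.
Net gain = 33 − 24.75 = 8.25. The private return per contributed unit (0.7500) is below 1, so free-riding is indeed the best response regardless of what the others do.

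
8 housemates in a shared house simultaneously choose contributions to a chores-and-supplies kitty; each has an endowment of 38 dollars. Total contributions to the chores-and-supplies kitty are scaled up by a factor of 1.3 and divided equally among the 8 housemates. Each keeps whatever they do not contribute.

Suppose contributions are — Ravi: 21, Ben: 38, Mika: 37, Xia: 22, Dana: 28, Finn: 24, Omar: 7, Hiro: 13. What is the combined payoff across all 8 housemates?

Total contributed: 21 + 38 + 37 + 22 + 28 + 24 + 7 + 13 = 190; total kept: 8 × 38 − 190 = 114.
The chores-and-supplies kitty pays out 1.3 × 190 = 247.00 in aggregate.
Group total = 114 + 247.00 = 361.00.

361.00 dollars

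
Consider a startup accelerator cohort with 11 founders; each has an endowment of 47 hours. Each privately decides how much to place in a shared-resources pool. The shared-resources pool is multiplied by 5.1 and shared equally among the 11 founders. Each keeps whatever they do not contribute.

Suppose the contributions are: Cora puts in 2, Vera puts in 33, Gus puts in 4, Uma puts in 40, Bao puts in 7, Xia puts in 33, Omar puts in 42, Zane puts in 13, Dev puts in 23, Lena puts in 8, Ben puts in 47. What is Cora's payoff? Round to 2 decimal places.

Total contributed: 2 + 33 + 4 + 40 + 7 + 33 + 42 + 13 + 23 + 8 + 47 = 252.
Each receives 5.1 × 252 / 11 = 116.84 from the shared-resources pool.
Cora keeps 47 − 2 = 45, so Cora's payoff is 45 + 116.84 = 161.84.

161.84 hours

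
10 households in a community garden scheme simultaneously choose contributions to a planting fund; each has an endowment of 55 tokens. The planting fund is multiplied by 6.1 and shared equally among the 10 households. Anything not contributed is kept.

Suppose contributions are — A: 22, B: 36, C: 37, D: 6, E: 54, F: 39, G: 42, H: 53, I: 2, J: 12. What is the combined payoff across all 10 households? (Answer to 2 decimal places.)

Total contributed: 22 + 36 + 37 + 6 + 54 + 39 + 42 + 53 + 2 + 12 = 303; total kept: 10 × 55 − 303 = 247.
The planting fund pays out 6.1 × 303 = 1848.30 in aggregate.
Group total = 247 + 1848.30 = 2095.30.

2095.30 tokens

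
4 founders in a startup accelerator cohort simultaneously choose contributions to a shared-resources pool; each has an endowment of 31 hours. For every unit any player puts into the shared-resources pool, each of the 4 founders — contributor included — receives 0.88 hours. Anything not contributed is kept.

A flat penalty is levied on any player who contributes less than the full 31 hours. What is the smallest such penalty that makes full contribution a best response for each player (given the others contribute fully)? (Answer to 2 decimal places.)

Given the others contribute fully, the best deviation is to contribute 0 (any partial contribution still incurs the fine and gives up units whose private return 0.88 is below 1).
Deviating from 31 to 0 saves 31 hours but forfeits the deviator's share of the drop in the shared-resources pool: 0.88 × 31 = 27.28.
So the deviation gain is 31 − 27.28 = 3.72, and the fine must be at least 3.72 hours to wipe it out.

3.72 hours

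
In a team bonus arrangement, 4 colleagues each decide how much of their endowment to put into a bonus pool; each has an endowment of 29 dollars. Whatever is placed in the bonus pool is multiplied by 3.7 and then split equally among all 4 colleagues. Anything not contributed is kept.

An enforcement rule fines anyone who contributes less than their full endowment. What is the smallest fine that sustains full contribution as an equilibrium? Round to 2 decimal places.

Given the others contribute fully, the best deviation is to contribute 0 (any partial contribution still incurs the fine and gives up units whose private return 0.9250 is below 1).
Deviating from 29 to 0 saves 29 dollars but forfeits the deviator's share of the drop in the bonus pool: 3.7/4 × 29 = 26.82.
So the deviation gain is 29 − 26.82 = 2.18, and the fine must be at least 2.18 dollars to wipe it out.

2.18 dollars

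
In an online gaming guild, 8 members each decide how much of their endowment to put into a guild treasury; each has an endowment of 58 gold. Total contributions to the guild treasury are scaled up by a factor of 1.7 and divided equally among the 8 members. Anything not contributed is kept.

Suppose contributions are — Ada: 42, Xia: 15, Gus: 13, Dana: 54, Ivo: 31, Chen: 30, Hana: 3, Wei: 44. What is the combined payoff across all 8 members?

Total contributed: 42 + 15 + 13 + 54 + 31 + 30 + 3 + 44 = 232; total kept: 8 × 58 − 232 = 232.
The guild treasury pays out 1.7 × 232 = 394.40 in aggregate.
Group total = 232 + 394.40 = 626.40.

626.40 gold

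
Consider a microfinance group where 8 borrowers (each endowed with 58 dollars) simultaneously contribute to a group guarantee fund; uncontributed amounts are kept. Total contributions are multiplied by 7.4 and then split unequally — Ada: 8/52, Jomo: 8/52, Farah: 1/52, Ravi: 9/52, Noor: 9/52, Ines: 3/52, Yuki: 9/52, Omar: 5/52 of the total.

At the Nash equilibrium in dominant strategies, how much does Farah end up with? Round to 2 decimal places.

A player with share s gets back 7.4·s per unit contributed, so full contribution is dominant for anyone with s > 1/7.4 = 0.1351 and zero contribution is dominant for anyone below.
Ada, Jomo, Ravi, Noor and Yuki clear that bar, contributing 58 each; the remaining 3 contribute 0. Total contributed: 290.
Farah keeps 58 and receives 7.4 × 290 × 1/52 = 41.27 from the group guarantee fund, for a payoff of 99.27.

99.27 dollars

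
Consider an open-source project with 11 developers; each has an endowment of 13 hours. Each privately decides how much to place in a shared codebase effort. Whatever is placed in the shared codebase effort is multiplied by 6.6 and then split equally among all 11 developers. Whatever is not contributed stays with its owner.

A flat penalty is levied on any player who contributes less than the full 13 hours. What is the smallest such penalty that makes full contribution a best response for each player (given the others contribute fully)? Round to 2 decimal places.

Given the others contribute fully, the best deviation is to contribute 0 (any partial contribution still incurs the fine and gives up units whose private return 0.6000 is below 1).
Deviating from 13 to 0 saves 13 hours but forfeits the deviator's share of the drop in the shared codebase effort: 6.6/11 × 13 = 7.80.
So the deviation gain is 13 − 7.80 = 5.20, and the fine must be at least 5.20 hours to wipe it out.

5.20 hours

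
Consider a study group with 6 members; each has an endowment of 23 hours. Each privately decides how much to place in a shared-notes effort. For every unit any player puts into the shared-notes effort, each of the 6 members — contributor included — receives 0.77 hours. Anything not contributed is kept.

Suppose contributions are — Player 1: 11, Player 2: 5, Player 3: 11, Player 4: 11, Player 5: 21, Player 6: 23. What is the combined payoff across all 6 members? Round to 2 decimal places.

434.84 hours

Total contributed: 11 + 5 + 11 + 11 + 21 + 23 = 82; total kept: 6 × 23 − 82 = 56.
The shared-notes effort pays out 0.77 × 6 × 82 = 378.84 in aggregate.
Group total = 56 + 378.84 = 434.84.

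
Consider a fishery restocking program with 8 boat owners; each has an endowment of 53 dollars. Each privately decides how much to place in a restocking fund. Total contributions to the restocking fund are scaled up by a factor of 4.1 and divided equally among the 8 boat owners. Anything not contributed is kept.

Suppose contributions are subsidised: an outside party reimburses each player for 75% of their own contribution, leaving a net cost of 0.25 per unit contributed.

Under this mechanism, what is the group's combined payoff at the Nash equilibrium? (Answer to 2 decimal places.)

2056.40 dollars

The effective private return per unit is now (4.1/8) / 0.25 = 2.0500 > 1, so every player's dominant strategy flips to full contribution.
At the Nash equilibrium everyone contributes 53. Group total payoff = 8 × (53 × 0.75 + 4.1 × 53) = 2056.40.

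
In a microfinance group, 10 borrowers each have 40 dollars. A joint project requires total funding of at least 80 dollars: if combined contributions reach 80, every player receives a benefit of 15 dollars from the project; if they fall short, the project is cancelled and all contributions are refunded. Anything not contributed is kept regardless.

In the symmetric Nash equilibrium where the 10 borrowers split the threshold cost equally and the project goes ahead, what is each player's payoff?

Equal share of the threshold: 80/10 = 8.
At this profile no one gains by cutting their contribution: any cut drops the total below 80, the project is cancelled, contributions are refunded, and the deviator ends with 40, which is less than 40 − 8 + 15 = 47. Contributing more than 8 just wastes the excess. So contributing exactly 8 is a best response.
Each player's payoff: 40 − 8 + 15 = 47.

47 dollars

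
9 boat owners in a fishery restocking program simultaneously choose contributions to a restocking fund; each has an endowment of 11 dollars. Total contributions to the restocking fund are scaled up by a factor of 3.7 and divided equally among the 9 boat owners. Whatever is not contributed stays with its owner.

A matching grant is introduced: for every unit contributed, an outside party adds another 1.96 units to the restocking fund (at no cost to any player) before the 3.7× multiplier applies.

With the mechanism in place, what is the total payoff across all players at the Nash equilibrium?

1084.25 dollars

With the mechanism, a contributed unit returns 3.7 × 2.96 / 9 = 1.2169 per unit of net cost to the contributor — now above 1 — so contributing fully is weakly dominant for every player.
So the Nash equilibrium is full contribution by all 9; the group earns 3.7 × 2.96 × 99 = 1084.25.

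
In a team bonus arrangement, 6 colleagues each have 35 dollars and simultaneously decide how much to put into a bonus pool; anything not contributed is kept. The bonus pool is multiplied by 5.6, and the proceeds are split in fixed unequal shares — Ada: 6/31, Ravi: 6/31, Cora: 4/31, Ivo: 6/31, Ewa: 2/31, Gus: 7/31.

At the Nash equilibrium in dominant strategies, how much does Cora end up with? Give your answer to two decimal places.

136.16 dollars

Each unit j contributes comes back to j as 5.6 × (j's share), so j prefers to contribute only if that share exceeds 1/5.6 = 0.1786; otherwise keeping the unit dominates.
Ada, Ravi, Ivo and Gus are above the threshold, contributing 35 each; the remaining 2 contribute 0. Total contributed: 140.
Cora keeps 35 and receives 5.6 × 140 × 4/31 = 101.16 from the bonus pool, for a payoff of 136.16.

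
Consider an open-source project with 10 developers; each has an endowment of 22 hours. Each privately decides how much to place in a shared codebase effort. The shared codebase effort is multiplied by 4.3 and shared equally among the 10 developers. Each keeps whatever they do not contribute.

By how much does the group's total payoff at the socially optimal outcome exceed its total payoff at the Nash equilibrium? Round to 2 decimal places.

726.00 hours

Each contributed unit returns 4.3/10 = 0.4300 to its contributor — below 1 — so contributing 0 is dominant for every player. At the Nash equilibrium everyone keeps their 22, and the group total is 10 × 22 = 220.
Each contributed unit returns 4.300 to the group as a whole (0.4300 to each of 10 players), which exceeds 1, so the social optimum is full contribution: group total = 4.300 × 220 = 946.00.
Efficiency loss = 946.00 − 220 = 726.00.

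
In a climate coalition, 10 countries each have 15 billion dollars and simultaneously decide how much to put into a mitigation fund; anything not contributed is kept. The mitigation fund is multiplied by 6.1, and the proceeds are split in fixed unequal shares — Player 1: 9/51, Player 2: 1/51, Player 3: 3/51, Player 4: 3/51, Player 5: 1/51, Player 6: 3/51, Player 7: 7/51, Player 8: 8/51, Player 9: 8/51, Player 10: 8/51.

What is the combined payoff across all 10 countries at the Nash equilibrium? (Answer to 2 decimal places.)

For player j, contributing a unit is worthwhile iff 6.1 × (j's share) ≥ 1, i.e. iff j's share is at least 0.1639.
The only share above 0.1639 is Player 1's 9/51, contributing 15; the remaining 9 contribute 0. Total contributed: 15.
The mitigation fund pays out 6.1 × 15 = 91.50 in total (split across the unequal shares, but the aggregate is all that matters for the group sum).
The 9 free-riders keep 15 each, adding 135. Group total = 135 + 91.50 = 226.50.

226.50 billion dollars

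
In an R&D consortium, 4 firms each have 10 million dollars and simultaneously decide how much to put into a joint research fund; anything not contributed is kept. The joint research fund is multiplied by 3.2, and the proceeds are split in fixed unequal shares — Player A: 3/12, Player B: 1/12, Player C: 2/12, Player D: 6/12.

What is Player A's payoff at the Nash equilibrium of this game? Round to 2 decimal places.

18.00 million dollars

Each unit j contributes comes back to j as 3.2 × (j's share), so j prefers to contribute only if that share exceeds 1/3.2 = 0.3125; otherwise keeping the unit dominates.
Player D alone (share 6/12) is above the threshold, contributing 10; the remaining 3 contribute 0. Total contributed: 10.
Player A keeps 10 and receives 3.2 × 10 × 3/12 = 8.00 from the joint research fund, for a payoff of 18.00.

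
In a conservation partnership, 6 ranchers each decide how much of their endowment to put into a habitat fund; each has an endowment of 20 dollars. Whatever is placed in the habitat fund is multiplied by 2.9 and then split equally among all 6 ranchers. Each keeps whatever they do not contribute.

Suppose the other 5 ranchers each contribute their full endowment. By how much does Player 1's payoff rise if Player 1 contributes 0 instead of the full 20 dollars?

Switching from a contribution of 20 to 0 lets Player 1 keep an extra 20 dollars, but lowers the habitat fund by 20, which costs Player 1 their own share of that drop: 2.9/6 × 20 = 9.67.
Net gain = 20 − 9.67 = 10.33. The private return per contributed unit (0.4833) is below 1, so free-riding is indeed the best response regardless of what the others do.

10.33 dollars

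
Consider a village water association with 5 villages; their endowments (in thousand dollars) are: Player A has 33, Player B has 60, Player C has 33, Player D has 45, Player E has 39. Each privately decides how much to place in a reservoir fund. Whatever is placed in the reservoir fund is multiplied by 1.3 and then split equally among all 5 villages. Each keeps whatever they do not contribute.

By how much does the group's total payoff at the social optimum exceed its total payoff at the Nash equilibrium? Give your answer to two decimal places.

63.00 thousand dollars

The private return per contributed unit is 1.3/5 = 0.2600 < 1 for every player regardless of endowment, so the Nash equilibrium is zero contribution and the group total is Σ E_j = 33 + 60 + 33 + 45 + 39 = 210.
Each contributed unit returns 1.300 to the group, so the social optimum is full contribution by everyone: group total = 1.300 × 210 = 273.00.
Efficiency loss = (1.300 − 1) × 210 = 63.00.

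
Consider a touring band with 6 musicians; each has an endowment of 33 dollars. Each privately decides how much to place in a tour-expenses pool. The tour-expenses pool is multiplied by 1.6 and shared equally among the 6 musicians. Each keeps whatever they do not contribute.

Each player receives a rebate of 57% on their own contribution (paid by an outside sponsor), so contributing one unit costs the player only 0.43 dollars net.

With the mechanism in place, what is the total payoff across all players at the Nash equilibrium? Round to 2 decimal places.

The effective private return is (1.6/6) / 0.43 = 0.6202, which is still under 1, so the mechanism doesn't change anyone's dominant strategy: zero contribution.
Everyone keeps their endowment and the group total is 6 × 33 = 198.

198.00 dollars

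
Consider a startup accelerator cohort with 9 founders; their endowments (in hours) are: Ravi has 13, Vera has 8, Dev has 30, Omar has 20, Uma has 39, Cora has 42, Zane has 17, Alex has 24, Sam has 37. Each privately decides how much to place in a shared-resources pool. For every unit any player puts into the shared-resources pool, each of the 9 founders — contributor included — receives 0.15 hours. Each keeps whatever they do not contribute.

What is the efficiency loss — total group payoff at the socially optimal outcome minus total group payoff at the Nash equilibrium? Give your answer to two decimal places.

The private return per contributed unit is 0.15 < 1 for everyone, so the Nash equilibrium is zero contribution and the group total is Σ E_j = 13 + 8 + 30 + 20 + 39 + 42 + 17 + 24 + 37 = 230.
Each contributed unit returns 1.350 to the group, so the social optimum is full contribution by everyone: group total = 1.350 × 230 = 310.50.
Efficiency loss = (1.350 − 1) × 230 = 80.50.

80.50 hours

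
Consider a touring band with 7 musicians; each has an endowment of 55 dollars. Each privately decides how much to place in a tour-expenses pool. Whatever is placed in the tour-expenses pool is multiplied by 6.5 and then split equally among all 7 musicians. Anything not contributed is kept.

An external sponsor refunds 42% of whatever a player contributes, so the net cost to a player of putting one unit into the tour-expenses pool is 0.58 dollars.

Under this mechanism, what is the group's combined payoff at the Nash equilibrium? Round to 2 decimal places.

2664.20 dollars

The effective private return per unit is now (6.5/7) / 0.58 = 1.6010 > 1, so every player's dominant strategy flips to full contribution.
At the Nash equilibrium everyone contributes 55. Group total payoff = 7 × (55 × 0.42 + 6.5 × 55) = 2664.20.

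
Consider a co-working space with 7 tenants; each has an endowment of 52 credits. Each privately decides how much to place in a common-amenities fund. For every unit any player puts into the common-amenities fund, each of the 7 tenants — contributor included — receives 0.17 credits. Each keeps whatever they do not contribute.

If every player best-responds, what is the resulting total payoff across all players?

364.00 credits

The private return per contributed unit is 0.17 < 1, so contributing 0 is dominant for every player. At the Nash equilibrium everyone keeps their 52, and the group total is 7 × 52 = 364.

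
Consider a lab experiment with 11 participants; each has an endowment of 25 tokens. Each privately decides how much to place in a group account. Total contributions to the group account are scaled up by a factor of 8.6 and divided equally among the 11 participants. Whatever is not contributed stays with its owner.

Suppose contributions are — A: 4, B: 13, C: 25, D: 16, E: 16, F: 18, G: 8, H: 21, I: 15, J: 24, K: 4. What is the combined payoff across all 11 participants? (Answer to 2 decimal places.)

1521.40 tokens

Total contributed: 4 + 13 + 25 + 16 + 16 + 18 + 8 + 21 + 15 + 24 + 4 = 164; total kept: 11 × 25 − 164 = 111.
The group account pays out 8.6 × 164 = 1410.40 in aggregate.
Group total = 111 + 1410.40 = 1521.40.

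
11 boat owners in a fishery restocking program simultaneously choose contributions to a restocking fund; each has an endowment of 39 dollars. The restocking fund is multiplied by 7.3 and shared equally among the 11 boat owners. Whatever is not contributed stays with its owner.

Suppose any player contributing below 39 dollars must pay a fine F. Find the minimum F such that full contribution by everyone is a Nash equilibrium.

Given the others contribute fully, the best deviation is to contribute 0 (any partial contribution still incurs the fine and gives up units whose private return 0.6636 is below 1).
Deviating from 39 to 0 saves 39 dollars but forfeits the deviator's share of the drop in the restocking fund: 7.3/11 × 39 = 25.88.
So the deviation gain is 39 − 25.88 = 13.12, and the fine must be at least 13.12 dollars to wipe it out.

13.12 dollars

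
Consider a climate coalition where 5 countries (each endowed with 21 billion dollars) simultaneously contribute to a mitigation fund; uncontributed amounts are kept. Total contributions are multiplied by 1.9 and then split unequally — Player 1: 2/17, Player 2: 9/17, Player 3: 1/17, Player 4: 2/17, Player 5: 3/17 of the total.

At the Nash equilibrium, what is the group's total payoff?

Player j's private return per contributed unit is 1.9 × (j's share). Contributing is weakly dominant for j when that share is at least 1/1.9 = 0.5263, and contributing 0 is dominant otherwise.
Only Player 2 (9/17) clears that bar, contributing 21; the remaining 4 contribute 0. Total contributed: 21.
The mitigation fund pays out 1.9 × 21 = 39.90 in total (split across the unequal shares, but the aggregate is all that matters for the group sum).
The 4 free-riders keep 21 each, adding 84. Group total = 84 + 39.90 = 123.90.

123.90 billion dollars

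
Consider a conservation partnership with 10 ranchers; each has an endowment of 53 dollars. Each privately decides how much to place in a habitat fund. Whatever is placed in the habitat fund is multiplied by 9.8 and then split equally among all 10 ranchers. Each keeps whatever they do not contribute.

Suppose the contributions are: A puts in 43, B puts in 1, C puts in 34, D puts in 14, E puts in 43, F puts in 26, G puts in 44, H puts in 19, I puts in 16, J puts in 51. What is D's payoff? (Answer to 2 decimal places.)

Total contributed: 43 + 1 + 34 + 14 + 43 + 26 + 44 + 19 + 16 + 51 = 291.
Each receives 9.8 × 291 / 10 = 285.18 from the habitat fund.
D keeps 53 − 14 = 39, so D's payoff is 39 + 285.18 = 324.18.

324.18 dollars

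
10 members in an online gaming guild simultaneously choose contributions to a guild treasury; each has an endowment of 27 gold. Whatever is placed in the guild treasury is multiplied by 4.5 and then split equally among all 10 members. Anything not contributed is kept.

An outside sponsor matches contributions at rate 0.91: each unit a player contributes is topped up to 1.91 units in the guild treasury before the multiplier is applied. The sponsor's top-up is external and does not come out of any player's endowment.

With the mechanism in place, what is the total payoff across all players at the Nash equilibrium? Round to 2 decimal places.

The effective private return is 4.5 × 1.91 / 10 = 0.8595, which is still under 1, so the mechanism doesn't change anyone's dominant strategy: zero contribution.
At the Nash equilibrium no one contributes; group total payoff = 10 × 27 = 270.

270.00 gold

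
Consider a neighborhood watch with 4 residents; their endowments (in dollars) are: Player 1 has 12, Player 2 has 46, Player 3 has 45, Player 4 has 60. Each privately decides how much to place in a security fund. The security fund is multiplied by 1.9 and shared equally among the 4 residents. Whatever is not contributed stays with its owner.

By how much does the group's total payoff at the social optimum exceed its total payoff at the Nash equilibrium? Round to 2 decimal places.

146.70 dollars

The private return per contributed unit is 1.9/4 = 0.4750 < 1 for every player regardless of endowment, so the Nash equilibrium is zero contribution and the group total is Σ E_j = 12 + 46 + 45 + 60 = 163.
Each contributed unit returns 1.900 to the group, so the social optimum is full contribution by everyone: group total = 1.900 × 163 = 309.70.
Efficiency loss = (1.900 − 1) × 163 = 146.70.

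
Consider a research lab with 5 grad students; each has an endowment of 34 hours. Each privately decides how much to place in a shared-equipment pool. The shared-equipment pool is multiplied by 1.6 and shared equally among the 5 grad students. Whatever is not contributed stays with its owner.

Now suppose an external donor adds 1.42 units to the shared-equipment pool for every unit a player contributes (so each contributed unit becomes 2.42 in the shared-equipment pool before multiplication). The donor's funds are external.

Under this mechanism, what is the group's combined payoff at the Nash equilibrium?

The effective private return is 1.6 × 2.42 / 5 = 0.7744, which is still under 1, so the mechanism doesn't change anyone's dominant strategy: zero contribution.
At the Nash equilibrium no one contributes; group total payoff = 5 × 34 = 170.

170.00 hours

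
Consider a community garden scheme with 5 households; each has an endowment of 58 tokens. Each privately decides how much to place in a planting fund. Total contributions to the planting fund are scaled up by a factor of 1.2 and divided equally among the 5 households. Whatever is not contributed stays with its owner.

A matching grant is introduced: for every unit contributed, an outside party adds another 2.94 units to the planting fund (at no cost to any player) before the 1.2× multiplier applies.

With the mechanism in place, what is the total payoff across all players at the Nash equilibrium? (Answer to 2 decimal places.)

The effective private return is 1.2 × 3.94 / 5 = 0.9456, which is still under 1, so the mechanism doesn't change anyone's dominant strategy: zero contribution.
Everyone keeps their endowment and the group total is 5 × 58 = 290.

290.00 tokens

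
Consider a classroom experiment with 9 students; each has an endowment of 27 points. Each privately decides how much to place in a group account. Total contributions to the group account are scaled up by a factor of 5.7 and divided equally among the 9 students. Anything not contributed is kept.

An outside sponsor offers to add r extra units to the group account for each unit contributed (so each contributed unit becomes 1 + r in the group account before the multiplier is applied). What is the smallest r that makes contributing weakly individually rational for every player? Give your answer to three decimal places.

With matching at rate r, one contributed unit becomes (1 + r) in the group account and returns 5.7 × (1 + r) / 9 to the contributor.
Setting this equal to 1: 1 + r = 9/5.7 = 1.5789.
So the minimum matching rate is r = 1.5789 − 1 = 0.579.

0.579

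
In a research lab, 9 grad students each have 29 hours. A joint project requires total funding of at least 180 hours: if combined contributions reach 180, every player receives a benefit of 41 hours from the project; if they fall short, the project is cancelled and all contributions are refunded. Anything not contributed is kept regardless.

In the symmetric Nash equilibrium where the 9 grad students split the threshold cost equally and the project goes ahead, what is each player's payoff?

50 hours

Equal share of the threshold: 180/9 = 20.
At this profile no one gains by cutting their contribution: any cut drops the total below 180, the project is cancelled, contributions are refunded, and the deviator ends with 29, which is less than 29 − 20 + 41 = 50. Contributing more than 20 just wastes the excess. So contributing exactly 20 is a best response.
Each player's payoff: 29 − 20 + 41 = 50.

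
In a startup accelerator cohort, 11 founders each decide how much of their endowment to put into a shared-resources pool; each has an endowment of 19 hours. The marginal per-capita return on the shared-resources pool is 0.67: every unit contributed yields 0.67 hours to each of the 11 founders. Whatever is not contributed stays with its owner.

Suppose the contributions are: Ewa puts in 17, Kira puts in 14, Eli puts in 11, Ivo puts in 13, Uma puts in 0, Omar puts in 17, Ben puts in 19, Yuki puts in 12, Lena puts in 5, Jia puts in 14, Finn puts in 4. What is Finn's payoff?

Total contributed: 17 + 14 + 11 + 13 + 0 + 17 + 19 + 12 + 5 + 14 + 4 = 126.
Each receives 0.67 × 126 = 84.42 from the shared-resources pool.
Finn keeps 19 − 4 = 15, so Finn's payoff is 15 + 84.42 = 99.42.

99.42 hours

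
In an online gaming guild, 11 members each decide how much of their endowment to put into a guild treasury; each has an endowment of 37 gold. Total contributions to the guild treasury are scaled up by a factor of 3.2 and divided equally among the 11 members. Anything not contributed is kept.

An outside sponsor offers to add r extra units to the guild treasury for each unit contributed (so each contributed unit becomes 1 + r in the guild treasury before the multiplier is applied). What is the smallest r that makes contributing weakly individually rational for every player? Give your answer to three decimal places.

With matching at rate r, one contributed unit becomes (1 + r) in the guild treasury and returns 3.2 × (1 + r) / 11 to the contributor.
Setting this equal to 1: 1 + r = 11/3.2 = 3.4375.
So the minimum matching rate is r = 3.4375 − 1 = 2.438.

2.438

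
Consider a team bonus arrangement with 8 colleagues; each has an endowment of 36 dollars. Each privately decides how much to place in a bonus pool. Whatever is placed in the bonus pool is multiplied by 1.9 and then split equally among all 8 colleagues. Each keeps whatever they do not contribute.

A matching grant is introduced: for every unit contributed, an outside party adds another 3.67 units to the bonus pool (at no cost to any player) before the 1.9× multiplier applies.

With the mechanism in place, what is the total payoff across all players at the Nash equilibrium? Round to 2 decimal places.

2555.42 dollars

With the mechanism, a contributed unit returns 1.9 × 4.67 / 8 = 1.1091 per unit of net cost to the contributor — now above 1 — so contributing fully is weakly dominant for every player.
So the Nash equilibrium is full contribution by all 8; the group earns 1.9 × 4.67 × 288 = 2555.42.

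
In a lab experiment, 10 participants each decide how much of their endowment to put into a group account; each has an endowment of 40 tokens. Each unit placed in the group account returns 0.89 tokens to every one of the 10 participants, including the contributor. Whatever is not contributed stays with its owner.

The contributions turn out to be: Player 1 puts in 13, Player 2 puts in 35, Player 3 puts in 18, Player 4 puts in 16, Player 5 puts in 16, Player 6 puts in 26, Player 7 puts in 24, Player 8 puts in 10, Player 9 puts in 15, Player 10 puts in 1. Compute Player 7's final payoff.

170.86 tokens

Total contributed: 13 + 35 + 18 + 16 + 16 + 26 + 24 + 10 + 15 + 1 = 174.
Each receives 0.89 × 174 = 154.86 from the group account.
Player 7 keeps 40 − 24 = 16, so Player 7's payoff is 16 + 154.86 = 170.86.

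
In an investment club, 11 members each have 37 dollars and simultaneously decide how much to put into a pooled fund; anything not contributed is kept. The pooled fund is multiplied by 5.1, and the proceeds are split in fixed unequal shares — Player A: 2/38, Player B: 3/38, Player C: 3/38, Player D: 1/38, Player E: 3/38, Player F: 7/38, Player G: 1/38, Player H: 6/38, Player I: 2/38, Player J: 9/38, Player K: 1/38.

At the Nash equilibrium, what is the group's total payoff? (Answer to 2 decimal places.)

558.70 dollars

Each unit j contributes comes back to j as 5.1 × (j's share), so j prefers to contribute only if that share exceeds 1/5.1 = 0.1961; otherwise keeping the unit dominates.
Only Player J (9/38) clears that bar, contributing 37; the remaining 10 contribute 0. Total contributed: 37.
The pooled fund pays out 5.1 × 37 = 188.70 in total (split across the unequal shares, but the aggregate is all that matters for the group sum).
The 10 free-riders keep 37 each, adding 370. Group total = 370 + 188.70 = 558.70.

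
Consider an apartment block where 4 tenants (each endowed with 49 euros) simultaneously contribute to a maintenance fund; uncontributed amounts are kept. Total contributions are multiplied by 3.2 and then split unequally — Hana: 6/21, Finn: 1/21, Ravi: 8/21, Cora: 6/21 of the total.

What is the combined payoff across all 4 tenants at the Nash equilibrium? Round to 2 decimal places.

Player j's private return per contributed unit is 3.2 × (j's share). Contributing is weakly dominant for j when that share is at least 1/3.2 = 0.3125, and contributing 0 is dominant otherwise.
Ravi alone (share 8/21) is above the threshold, contributing 49; the remaining 3 contribute 0. Total contributed: 49.
The maintenance fund pays out 3.2 × 49 = 156.80 in total (split across the unequal shares, but the aggregate is all that matters for the group sum).
The 3 free-riders keep 49 each, adding 147. Group total = 147 + 156.80 = 303.80.

303.80 euros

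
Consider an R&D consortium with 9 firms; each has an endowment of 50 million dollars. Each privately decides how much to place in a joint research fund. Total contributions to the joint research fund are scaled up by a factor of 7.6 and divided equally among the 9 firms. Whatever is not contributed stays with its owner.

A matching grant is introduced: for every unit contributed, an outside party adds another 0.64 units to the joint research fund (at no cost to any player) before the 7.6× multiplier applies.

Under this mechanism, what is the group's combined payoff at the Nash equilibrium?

Under the mechanism each unit contributed yields 7.6 × 1.64 / 9 = 1.3849 back to its contributor per unit of net cost, which exceeds 1, making full contribution the dominant choice for everyone.
At the Nash equilibrium everyone contributes 50. Group total payoff = 7.6 × 1.64 × 450 = 5608.80.

5608.80 million dollars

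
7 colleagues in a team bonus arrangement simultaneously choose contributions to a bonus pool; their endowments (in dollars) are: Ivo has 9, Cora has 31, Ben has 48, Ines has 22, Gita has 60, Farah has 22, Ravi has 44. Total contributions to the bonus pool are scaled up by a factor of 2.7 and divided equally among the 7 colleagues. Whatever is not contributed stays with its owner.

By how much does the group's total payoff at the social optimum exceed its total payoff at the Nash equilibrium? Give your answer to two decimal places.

The private return per contributed unit is 2.7/7 = 0.3857 < 1 for every player regardless of endowment, so the Nash equilibrium is zero contribution and the group total is Σ E_j = 9 + 31 + 48 + 22 + 60 + 22 + 44 = 236.
Each contributed unit returns 2.700 to the group, so the social optimum is full contribution by everyone: group total = 2.700 × 236 = 637.20.
Efficiency loss = (2.700 − 1) × 236 = 401.20.

401.20 dollars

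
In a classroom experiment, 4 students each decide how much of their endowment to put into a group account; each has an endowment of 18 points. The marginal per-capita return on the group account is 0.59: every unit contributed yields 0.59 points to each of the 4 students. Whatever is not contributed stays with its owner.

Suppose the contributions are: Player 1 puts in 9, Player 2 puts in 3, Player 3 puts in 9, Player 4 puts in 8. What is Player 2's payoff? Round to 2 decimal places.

Total contributed: 9 + 3 + 9 + 8 = 29.
Each receives 0.59 × 29 = 17.11 from the group account.
Player 2 keeps 18 − 3 = 15, so Player 2's payoff is 15 + 17.11 = 32.11.

32.11 points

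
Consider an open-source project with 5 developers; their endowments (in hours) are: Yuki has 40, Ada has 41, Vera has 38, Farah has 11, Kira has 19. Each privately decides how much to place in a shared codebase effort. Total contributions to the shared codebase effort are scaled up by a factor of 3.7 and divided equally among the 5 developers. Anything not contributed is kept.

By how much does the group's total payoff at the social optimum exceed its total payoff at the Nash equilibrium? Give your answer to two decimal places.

The private return per contributed unit is 3.7/5 = 0.7400 < 1 for every player regardless of endowment, so the Nash equilibrium is zero contribution and the group total is Σ E_j = 40 + 41 + 38 + 11 + 19 = 149.
Each contributed unit returns 3.700 to the group, so the social optimum is full contribution by everyone: group total = 3.700 × 149 = 551.30.
Efficiency loss = (3.700 − 1) × 149 = 402.30.

402.30 hours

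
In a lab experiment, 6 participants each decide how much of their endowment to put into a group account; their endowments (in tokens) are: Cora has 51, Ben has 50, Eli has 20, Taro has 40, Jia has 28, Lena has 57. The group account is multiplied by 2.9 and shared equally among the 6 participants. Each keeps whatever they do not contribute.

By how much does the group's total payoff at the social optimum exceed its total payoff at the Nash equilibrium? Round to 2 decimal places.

The private return per contributed unit is 2.9/6 = 0.4833 < 1 for every player regardless of endowment, so the Nash equilibrium is zero contribution and the group total is Σ E_j = 51 + 50 + 20 + 40 + 28 + 57 = 246.
Each contributed unit returns 2.900 to the group, so the social optimum is full contribution by everyone: group total = 2.900 × 246 = 713.40.
Efficiency loss = (2.900 − 1) × 246 = 467.40.

467.40 tokens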